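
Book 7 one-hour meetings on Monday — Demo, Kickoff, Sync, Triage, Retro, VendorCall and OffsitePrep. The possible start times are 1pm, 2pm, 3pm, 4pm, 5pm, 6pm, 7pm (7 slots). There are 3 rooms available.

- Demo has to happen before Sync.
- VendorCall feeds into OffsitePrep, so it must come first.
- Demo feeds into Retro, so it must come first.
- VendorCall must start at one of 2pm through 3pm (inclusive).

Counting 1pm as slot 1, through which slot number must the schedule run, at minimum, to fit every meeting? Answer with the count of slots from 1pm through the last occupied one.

3

The precedence chain requires at least 2 distinct slots.
With at most 3 per slot and 7 meetings, at least 3 slots are needed.
Propagating the time windows through the other constraints, OffsitePrep can't land before 3pm — that is slot 3 counting from 1pm — so the schedule must run through at least 3 slots.
3 works (last occupied slot: 3pm): for example Demo in 1pm, Sync in 2pm, VendorCall in 2pm, OffsitePrep in 3pm, Retro in 2pm, Kickoff in 1pm, Triage in 1pm.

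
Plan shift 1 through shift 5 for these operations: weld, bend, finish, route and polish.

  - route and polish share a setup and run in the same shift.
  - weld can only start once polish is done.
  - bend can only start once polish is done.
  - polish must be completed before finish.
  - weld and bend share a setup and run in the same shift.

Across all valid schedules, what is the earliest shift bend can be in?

shift 2

Precedence pushes bend to at least shift 2.
bend at shift 2 is achievable: polish -> shift 1; route -> shift 1; bend -> shift 2; finish -> shift 2; weld -> shift 2.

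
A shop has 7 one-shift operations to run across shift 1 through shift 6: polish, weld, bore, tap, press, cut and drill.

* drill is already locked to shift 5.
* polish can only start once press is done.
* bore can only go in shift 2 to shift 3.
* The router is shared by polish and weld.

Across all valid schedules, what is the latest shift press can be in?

Downstream work caps press at shift 5.
press at shift 5 is achievable: tap -> shift 1; polish -> shift 6; bore -> shift 2; weld -> shift 1; press -> shift 5; cut -> shift 1; drill -> shift 5.

shift 5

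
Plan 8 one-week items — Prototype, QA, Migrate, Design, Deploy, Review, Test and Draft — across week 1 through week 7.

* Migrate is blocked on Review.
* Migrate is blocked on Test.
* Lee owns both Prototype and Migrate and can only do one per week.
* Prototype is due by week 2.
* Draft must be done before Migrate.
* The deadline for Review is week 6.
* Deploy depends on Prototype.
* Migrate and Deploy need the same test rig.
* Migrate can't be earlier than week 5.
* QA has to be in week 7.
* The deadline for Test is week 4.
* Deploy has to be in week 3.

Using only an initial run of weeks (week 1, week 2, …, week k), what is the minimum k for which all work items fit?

7 weeks

The precedence chain requires at least 2 distinct weeks.
QA can't be placed before week 7, so the schedule must run through at least week 7.
7 works (last occupied week: week 7): for example Deploy=week 3; Design=week 1; Migrate=week 5; Review=week 1; Prototype=week 1; QA=week 7; Test=week 1; Draft=week 1.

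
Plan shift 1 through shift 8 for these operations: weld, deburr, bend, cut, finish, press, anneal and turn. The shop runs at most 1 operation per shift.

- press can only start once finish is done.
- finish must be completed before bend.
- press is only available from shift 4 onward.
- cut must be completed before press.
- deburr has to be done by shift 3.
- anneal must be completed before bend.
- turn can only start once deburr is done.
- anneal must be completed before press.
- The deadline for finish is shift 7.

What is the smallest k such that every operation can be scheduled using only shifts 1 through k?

The precedence chain requires at least 2 distinct shifts.
With at most 1 per shift and 8 operations, at least 8 shifts are needed.
press can't be placed before shift 4, so the schedule must run through at least shift 4.
8 works (last occupied shift: shift 8): for example finish=shift 2; press=shift 5; deburr=shift 1; cut=shift 4; anneal=shift 3; turn=shift 7; bend=shift 6; weld=shift 8.

8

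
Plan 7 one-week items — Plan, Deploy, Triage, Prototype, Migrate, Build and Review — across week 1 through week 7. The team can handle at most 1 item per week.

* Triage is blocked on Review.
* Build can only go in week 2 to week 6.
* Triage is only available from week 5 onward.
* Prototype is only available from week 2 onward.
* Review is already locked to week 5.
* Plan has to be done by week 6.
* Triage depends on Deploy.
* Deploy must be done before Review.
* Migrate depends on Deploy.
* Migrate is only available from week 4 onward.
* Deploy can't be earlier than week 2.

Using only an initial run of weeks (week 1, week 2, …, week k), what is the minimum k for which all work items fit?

The precedence chain requires at least 3 distinct weeks.
With at most 1 per week and 7 work items, at least 7 weeks are needed.
Propagating the time windows through the other constraints, Triage can't land before week 6, so the schedule must run through at least week 6.
7 works (last occupied week: week 7): for example Plan=week 1, Prototype=week 7, Review=week 5, Migrate=week 4, Deploy=week 3, Build=week 2, Triage=week 6.

7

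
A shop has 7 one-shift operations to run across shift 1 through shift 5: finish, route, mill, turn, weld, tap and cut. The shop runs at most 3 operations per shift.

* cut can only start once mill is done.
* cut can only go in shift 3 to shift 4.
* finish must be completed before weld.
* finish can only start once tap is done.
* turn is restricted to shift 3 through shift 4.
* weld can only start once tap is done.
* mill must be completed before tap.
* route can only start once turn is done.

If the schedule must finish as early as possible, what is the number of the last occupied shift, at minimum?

The precedence chain requires at least 4 distinct shifts.
With at most 3 per shift and 7 operations, at least 3 shifts are needed.
4 works (last occupied shift: shift 4): for example tap=shift 2; route=shift 4; finish=shift 3; turn=shift 3; cut=shift 3; weld=shift 4; mill=shift 1.

4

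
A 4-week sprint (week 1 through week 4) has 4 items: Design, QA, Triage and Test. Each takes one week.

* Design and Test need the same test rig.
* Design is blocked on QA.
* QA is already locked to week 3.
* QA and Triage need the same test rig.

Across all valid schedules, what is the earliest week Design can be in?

Precedence pushes Design to at least week 4.
Design at week 4 is achievable: QA in week 3, Test in week 1, Triage in week 1, Design in week 4.

week 4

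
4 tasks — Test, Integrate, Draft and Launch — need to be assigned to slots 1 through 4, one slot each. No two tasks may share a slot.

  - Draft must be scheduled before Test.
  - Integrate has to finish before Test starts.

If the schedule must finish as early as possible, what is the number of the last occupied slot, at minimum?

slot 4

The precedence chain requires at least 2 distinct slots.
With at most 1 per slot and 4 tasks, at least 4 slots are needed.
4 works (last occupied slot: 4): for example Draft=2; Test=3; Launch=4; Integrate=1.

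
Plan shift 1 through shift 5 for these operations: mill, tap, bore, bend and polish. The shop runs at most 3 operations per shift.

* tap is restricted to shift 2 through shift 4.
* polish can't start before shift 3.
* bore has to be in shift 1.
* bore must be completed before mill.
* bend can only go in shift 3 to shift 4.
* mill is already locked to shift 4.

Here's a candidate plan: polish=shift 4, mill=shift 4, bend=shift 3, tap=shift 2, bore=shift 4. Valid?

bore has to be in shift 1 — violated.
bend can only go in shift 3 to shift 4 — holds.
polish can't start before shift 3 — holds.
tap is restricted to shift 2 through shift 4 — holds.
mill is already locked to shift 4 — holds.
bore must be completed before mill — violated.
The shop runs at most 3 operations per shift — holds.

No. bore has to be in shift 1 is not satisfied.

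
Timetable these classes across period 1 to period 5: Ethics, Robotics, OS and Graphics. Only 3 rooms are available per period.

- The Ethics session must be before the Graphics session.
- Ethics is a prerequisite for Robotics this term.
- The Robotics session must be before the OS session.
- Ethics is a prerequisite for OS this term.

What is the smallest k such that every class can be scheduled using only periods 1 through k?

3 periods

The precedence chain requires at least 3 distinct periods.
With at most 3 per period and 4 classes, at least 2 periods are needed.
3 works (last occupied period: period 3): for example OS in period 3; Graphics in period 2; Robotics in period 2; Ethics in period 1.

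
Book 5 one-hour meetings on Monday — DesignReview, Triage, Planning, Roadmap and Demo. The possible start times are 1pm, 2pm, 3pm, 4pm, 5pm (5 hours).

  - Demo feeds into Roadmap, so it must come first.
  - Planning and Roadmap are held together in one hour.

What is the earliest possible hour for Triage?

Triage at 1pm is achievable: DesignReview -> 1pm; Roadmap -> 2pm; Planning -> 2pm; Demo -> 1pm; Triage -> 1pm.

1pm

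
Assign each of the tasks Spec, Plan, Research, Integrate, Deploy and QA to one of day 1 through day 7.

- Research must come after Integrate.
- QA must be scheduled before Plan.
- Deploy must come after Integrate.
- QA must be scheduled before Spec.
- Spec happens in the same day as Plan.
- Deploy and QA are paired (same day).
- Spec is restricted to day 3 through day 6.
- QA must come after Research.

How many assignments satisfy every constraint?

Splitting on Spec: it can be day 4 (1), day 5 (4), day 6 (10). Listing each branch's schedules as (Plan, Research, Integrate, Deploy, QA) by day number:
Spec=day 4: (4,2,1,3,3) — 1.
Spec=day 5: (5,2,1,3,3) (5,2,1,4,4) (5,3,1,4,4) (5,3,2,4,4) — 4.
Spec=day 6: (6,2,1,3,3) (6,2,1,4,4) (6,2,1,5,5) (6,3,1,4,4) (6,3,1,5,5) (6,3,2,4,4) (6,3,2,5,5) (6,4,1,5,5) (6,4,2,5,5) (6,4,3,5,5) — 10.
Summing: 1 + 4 + 10 = 15.

15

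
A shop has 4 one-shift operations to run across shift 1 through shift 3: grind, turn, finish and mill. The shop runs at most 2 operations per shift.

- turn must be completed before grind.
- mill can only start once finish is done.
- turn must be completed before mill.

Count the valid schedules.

Splitting on grind: it can be shift 2 (3), shift 3 (5). Listing each branch's schedules as (turn, finish, mill) by shift number:
grind=shift 2: (1,1,2) (1,1,3) (1,2,3) — 3.
grind=shift 3: (1,1,2) (1,1,3) (1,2,3) (2,1,3) (2,2,3) — 5.
Summing: 3 + 5 = 8.

8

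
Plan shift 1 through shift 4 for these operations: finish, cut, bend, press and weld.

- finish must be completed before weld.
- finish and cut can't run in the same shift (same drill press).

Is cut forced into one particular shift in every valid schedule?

No

cut can be shift 1 (e.g. press=shift 1, finish=shift 2, cut=shift 1, bend=shift 1, weld=shift 3) or shift 2 (e.g. cut in shift 2; weld in shift 2; bend in shift 1; finish in shift 1; press in shift 1).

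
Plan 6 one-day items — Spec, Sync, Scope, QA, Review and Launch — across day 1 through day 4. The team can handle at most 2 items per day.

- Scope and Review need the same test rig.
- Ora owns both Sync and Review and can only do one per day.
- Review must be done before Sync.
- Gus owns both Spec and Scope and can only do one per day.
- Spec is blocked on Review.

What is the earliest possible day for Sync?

day 2

Precedence pushes Sync to at least day 2.
Sync at day 2 is achievable: Sync=day 2, QA=day 1, Launch=day 3, Scope=day 3, Spec=day 2, Review=day 1.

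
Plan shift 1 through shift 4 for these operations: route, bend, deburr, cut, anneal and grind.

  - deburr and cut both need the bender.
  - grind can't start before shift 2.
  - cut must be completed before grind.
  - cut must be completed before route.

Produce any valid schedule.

cut=shift 1; anneal=shift 1; deburr=shift 2; bend=shift 1; route=shift 2; grind=shift 2

Checking: cut(shift 1) before route(shift 2); cut(shift 1) before grind(shift 2); deburr(shift 2) != cut(shift 1); grind=shift 2 in [shift 2,shift 4].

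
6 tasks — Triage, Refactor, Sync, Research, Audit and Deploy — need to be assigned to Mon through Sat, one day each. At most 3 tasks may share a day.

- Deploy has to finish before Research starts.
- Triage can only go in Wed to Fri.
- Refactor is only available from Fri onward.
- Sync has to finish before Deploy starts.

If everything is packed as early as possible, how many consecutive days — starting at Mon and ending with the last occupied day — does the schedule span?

The precedence chain requires at least 3 distinct days.
With at most 3 per day and 6 tasks, at least 2 days are needed.
Refactor can't be placed before Fri — that is day 5 counting from Mon — so the schedule must run through at least 5 days.
5 works (last occupied day: Fri): for example Research in Wed; Audit in Mon; Deploy in Tue; Sync in Mon; Refactor in Fri; Triage in Wed.

5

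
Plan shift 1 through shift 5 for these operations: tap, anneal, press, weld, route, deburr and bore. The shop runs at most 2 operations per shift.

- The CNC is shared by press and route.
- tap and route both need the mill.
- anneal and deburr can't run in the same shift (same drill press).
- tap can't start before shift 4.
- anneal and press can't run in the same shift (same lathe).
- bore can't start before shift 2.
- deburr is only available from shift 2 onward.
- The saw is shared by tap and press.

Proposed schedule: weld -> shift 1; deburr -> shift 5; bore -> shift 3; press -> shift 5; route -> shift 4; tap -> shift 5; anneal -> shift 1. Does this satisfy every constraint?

No — it violates: The saw is shared by tap and press

deburr is only available from shift 2 onward — holds.
tap and route both need the mill — holds.
The CNC is shared by press and route — holds.
The saw is shared by tap and press — violated.
anneal and press can't run in the same shift (same lathe) — holds.
bore can't start before shift 2 — holds.
anneal and deburr can't run in the same shift (same drill press) — holds.
The shop runs at most 2 operations per shift — violated.
tap can't start before shift 4 — holds.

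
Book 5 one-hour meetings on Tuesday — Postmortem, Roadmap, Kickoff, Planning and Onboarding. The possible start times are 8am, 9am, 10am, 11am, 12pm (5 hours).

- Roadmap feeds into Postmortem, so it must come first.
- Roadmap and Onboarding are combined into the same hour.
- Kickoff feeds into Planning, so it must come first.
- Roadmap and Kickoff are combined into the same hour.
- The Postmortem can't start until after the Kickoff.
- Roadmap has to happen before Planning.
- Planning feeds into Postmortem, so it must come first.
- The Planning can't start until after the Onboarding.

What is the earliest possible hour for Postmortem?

10am

Precedence pushes Postmortem to at least 10am.
Postmortem at 10am is achievable: Roadmap in 8am; Postmortem in 10am; Planning in 9am; Onboarding in 8am; Kickoff in 8am.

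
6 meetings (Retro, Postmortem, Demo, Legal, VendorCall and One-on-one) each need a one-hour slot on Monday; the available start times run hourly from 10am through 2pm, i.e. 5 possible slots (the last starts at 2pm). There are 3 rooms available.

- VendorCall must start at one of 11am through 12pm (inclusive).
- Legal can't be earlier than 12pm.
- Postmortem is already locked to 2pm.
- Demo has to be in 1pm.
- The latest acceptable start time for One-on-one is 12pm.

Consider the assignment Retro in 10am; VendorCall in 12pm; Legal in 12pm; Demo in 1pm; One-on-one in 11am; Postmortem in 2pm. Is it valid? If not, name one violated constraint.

Yes, all constraints hold

The latest acceptable start time for One-on-one is 12pm — holds.
Demo has to be in 1pm — holds.
Postmortem is already locked to 2pm — holds.
Legal can't be earlier than 12pm — holds.
VendorCall must start at one of 11am through 12pm (inclusive) — holds.
There are 3 rooms available — holds.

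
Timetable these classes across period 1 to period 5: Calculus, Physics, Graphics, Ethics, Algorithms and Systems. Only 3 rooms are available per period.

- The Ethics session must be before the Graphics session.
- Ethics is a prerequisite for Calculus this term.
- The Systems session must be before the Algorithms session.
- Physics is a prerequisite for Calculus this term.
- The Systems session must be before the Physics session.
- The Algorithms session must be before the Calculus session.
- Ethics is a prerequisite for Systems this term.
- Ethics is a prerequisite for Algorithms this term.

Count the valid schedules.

Splitting on Calculus: it can be period 4 (4), period 5 (23). Listing each branch's schedules as (Physics, Graphics, Ethics, Algorithms, Systems) by period number:
Calculus=period 4: (3,2,1,3,2) (3,3,1,3,2) (3,4,1,3,2) (3,5,1,3,2) — 4.
Calculus=period 5: (3,2,1,3,2) (3,2,1,4,2) (3,3,1,3,2) (3,3,1,4,2) (3,4,1,3,2) (3,4,1,4,2) (3,5,1,3,2) (3,5,1,4,2) (4,2,1,3,2) (4,2,1,4,2) (4,2,1,4,3) (4,3,1,3,2) (4,3,1,4,2) (4,3,1,4,3) (4,3,2,4,3) (4,4,1,3,2) (4,4,1,4,2) (4,4,1,4,3) (4,4,2,4,3) (4,5,1,3,2) (4,5,1,4,2) (4,5,1,4,3) (4,5,2,4,3) — 23.
Summing: 4 + 23 = 27.

27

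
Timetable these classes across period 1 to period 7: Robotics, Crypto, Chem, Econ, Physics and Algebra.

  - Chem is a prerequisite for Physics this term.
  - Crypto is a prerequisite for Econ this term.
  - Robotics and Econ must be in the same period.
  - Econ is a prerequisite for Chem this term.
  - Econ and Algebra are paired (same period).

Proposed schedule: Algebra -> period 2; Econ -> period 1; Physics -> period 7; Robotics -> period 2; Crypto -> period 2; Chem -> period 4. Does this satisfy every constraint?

Econ and Algebra are paired (same period) — violated.
Econ is a prerequisite for Chem this term — holds.
Robotics and Econ must be in the same period — violated.
Crypto is a prerequisite for Econ this term — violated.
Chem is a prerequisite for Physics this term — holds.

No. Crypto is a prerequisite for Econ this term is not satisfied.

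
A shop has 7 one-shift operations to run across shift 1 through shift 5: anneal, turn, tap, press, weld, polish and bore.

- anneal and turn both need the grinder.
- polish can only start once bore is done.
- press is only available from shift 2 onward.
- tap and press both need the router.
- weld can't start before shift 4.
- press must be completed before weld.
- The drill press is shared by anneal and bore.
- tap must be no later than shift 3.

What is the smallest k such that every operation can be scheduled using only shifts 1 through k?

The precedence chain requires at least 2 distinct shifts.
weld can't be placed before shift 4, so the schedule must run through at least shift 4.
4 works (last occupied shift: shift 4): for example bore in shift 1, press in shift 2, polish in shift 2, anneal in shift 2, tap in shift 1, turn in shift 1, weld in shift 4.

4 shifts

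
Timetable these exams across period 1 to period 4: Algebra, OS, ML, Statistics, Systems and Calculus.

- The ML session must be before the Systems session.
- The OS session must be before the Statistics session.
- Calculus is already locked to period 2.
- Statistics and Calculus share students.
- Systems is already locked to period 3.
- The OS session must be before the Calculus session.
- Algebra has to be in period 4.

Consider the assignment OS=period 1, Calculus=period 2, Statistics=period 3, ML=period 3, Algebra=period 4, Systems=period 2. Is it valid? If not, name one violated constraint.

Systems is already locked to period 3 — violated.
Calculus is already locked to period 2 — holds.
Statistics and Calculus share students — holds.
The OS session must be before the Statistics session — holds.
Algebra has to be in period 4 — holds.
The OS session must be before the Calculus session — holds.
The ML session must be before the Systems session — violated.

No. The ML session must be before the Systems session is not satisfied.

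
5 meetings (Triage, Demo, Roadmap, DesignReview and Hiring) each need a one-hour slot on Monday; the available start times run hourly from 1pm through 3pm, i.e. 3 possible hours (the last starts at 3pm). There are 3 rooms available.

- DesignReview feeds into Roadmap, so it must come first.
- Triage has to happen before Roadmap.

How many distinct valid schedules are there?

42

Splitting on Triage: it can be 1pm (25), 2pm (17). Listing each branch's schedules as (Demo, Roadmap, DesignReview, Hiring):
Triage=1pm: (1pm,2pm,1pm,2pm) (1pm,2pm,1pm,3pm) (1pm,3pm,1pm,2pm) (1pm,3pm,1pm,3pm) (1pm,3pm,2pm,1pm) (1pm,3pm,2pm,2pm) (1pm,3pm,2pm,3pm) (2pm,2pm,1pm,1pm) (2pm,2pm,1pm,2pm) (2pm,2pm,1pm,3pm) (2pm,3pm,1pm,1pm) (2pm,3pm,1pm,2pm) (2pm,3pm,1pm,3pm) (2pm,3pm,2pm,1pm) (2pm,3pm,2pm,2pm) (2pm,3pm,2pm,3pm) (3pm,2pm,1pm,1pm) (3pm,2pm,1pm,2pm) (3pm,2pm,1pm,3pm) (3pm,3pm,1pm,1pm) (3pm,3pm,1pm,2pm) (3pm,3pm,1pm,3pm) (3pm,3pm,2pm,1pm) (3pm,3pm,2pm,2pm) (3pm,3pm,2pm,3pm) — 25.
Triage=2pm: (1pm,3pm,1pm,1pm) (1pm,3pm,1pm,2pm) (1pm,3pm,1pm,3pm) (1pm,3pm,2pm,1pm) (1pm,3pm,2pm,2pm) (1pm,3pm,2pm,3pm) (2pm,3pm,1pm,1pm) (2pm,3pm,1pm,2pm) (2pm,3pm,1pm,3pm) (2pm,3pm,2pm,1pm) (2pm,3pm,2pm,3pm) (3pm,3pm,1pm,1pm) (3pm,3pm,1pm,2pm) (3pm,3pm,1pm,3pm) (3pm,3pm,2pm,1pm) (3pm,3pm,2pm,2pm) (3pm,3pm,2pm,3pm) — 17.
Summing: 25 + 17 = 42.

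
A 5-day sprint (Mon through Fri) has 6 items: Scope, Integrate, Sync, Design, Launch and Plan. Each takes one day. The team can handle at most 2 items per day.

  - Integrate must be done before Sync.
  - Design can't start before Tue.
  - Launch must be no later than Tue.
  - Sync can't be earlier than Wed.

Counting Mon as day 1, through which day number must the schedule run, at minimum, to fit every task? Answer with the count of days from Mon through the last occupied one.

The precedence chain requires at least 2 distinct days.
With at most 2 per day and 6 tasks, at least 3 days are needed.
Sync can't be placed before Wed — that is day 3 counting from Mon — so the schedule must run through at least 3 days.
3 works (last occupied day: Wed): for example Integrate -> Mon; Design -> Tue; Scope -> Tue; Plan -> Wed; Sync -> Wed; Launch -> Mon.

3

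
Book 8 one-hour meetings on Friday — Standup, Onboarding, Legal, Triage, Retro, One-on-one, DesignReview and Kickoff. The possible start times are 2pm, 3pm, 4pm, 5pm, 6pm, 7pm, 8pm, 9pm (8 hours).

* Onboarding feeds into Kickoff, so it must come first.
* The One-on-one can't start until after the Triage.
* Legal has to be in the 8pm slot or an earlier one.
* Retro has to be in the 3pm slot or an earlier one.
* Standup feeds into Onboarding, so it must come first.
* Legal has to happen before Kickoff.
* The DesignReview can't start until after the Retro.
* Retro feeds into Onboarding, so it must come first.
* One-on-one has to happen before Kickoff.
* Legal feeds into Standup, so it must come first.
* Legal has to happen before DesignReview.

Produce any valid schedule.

Retro in 2pm, Triage in 2pm, Standup in 3pm, Kickoff in 5pm, Onboarding in 4pm, One-on-one in 3pm, Legal in 2pm, DesignReview in 3pm

Checking: Legal(2pm) before DesignReview(3pm); Retro(2pm) before Onboarding(4pm); One-on-one(3pm) before Kickoff(5pm); Onboarding(4pm) before Kickoff(5pm); Triage(2pm) before One-on-one(3pm); Legal(2pm) before Standup(3pm); Legal(2pm) before Kickoff(5pm); Standup(3pm) before Onboarding(4pm); Retro(2pm) before DesignReview(3pm); Retro=2pm in [2pm,3pm]; Legal=2pm in [2pm,8pm].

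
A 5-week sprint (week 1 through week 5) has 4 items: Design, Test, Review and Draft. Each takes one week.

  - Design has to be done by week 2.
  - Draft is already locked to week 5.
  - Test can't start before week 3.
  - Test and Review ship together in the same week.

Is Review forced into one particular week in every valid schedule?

No

Review can be week 3 (e.g. Test in week 3, Review in week 3, Design in week 1, Draft in week 5) or week 4 (e.g. Test in week 4, Review in week 4, Design in week 1, Draft in week 5).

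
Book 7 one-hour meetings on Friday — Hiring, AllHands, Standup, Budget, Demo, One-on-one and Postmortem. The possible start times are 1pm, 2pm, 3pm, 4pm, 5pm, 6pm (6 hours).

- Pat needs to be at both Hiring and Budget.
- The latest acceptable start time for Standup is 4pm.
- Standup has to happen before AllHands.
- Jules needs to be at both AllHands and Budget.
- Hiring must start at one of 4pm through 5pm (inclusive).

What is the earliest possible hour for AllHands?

2pm

Precedence pushes AllHands to at least 2pm.
AllHands at 2pm is achievable: Postmortem=1pm, Hiring=4pm, AllHands=2pm, Budget=1pm, One-on-one=1pm, Standup=1pm, Demo=1pm.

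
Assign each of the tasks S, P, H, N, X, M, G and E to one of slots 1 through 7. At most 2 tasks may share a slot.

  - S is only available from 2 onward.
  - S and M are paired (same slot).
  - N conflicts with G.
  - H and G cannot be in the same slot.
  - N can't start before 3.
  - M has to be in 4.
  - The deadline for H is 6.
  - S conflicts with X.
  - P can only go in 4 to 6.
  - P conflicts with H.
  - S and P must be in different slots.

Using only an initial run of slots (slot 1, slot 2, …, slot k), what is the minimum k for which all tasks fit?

With at most 2 per slot and 8 tasks, at least 4 slots are needed.
P can't be placed before 4, so the schedule must run through at least slot 4.
Could 4 slots be enough, i.e. nothing placed later than 4? No: S's window within 4 slots is {2, 3, 4}; P's window within 4 slots is {4}; M's window within 4 slots is {4}; S must be in the same slot as M (in {4}) → {4}; P can't share with S (4) → nothing is left.
So 4 slots is not enough.
5 works (last occupied slot: 5): for example S -> 4; M -> 4; X -> 1; H -> 1; P -> 5; N -> 3; G -> 2; E -> 2.

5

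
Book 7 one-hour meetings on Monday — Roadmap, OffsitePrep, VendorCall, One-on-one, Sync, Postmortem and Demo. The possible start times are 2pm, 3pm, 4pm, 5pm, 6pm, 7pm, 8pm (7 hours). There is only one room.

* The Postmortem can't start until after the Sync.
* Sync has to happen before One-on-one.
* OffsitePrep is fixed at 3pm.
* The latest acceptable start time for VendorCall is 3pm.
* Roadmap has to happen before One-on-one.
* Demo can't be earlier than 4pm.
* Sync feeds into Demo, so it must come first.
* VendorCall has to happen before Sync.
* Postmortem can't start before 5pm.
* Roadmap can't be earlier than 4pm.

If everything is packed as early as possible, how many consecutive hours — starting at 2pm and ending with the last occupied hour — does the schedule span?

The precedence chain requires at least 3 distinct hours.
With at most 1 per hour and 7 meetings, at least 7 hours are needed.
Postmortem can't be placed before 5pm — that is hour 4 counting from 2pm — so the schedule must run through at least 4 hours.
7 works (last occupied hour: 8pm): for example OffsitePrep in 3pm, Postmortem in 5pm, Demo in 7pm, Roadmap in 6pm, Sync in 4pm, One-on-one in 8pm, VendorCall in 2pm.

7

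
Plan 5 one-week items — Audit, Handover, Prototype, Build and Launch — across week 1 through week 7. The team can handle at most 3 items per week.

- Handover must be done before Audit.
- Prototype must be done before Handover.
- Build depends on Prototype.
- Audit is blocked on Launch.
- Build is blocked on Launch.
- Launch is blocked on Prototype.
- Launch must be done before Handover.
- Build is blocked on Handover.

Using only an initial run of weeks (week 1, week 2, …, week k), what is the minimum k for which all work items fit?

The precedence chain requires at least 4 distinct weeks.
With at most 3 per week and 5 work items, at least 2 weeks are needed.
4 works (last occupied week: week 4): for example Audit=week 4; Build=week 4; Prototype=week 1; Launch=week 2; Handover=week 3.

4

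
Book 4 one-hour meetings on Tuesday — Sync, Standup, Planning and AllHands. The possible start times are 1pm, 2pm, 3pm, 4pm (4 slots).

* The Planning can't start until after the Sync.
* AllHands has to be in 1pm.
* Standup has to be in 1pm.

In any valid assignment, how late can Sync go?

Downstream work caps Sync at 3pm.
Sync at 3pm is achievable: AllHands in 1pm; Standup in 1pm; Planning in 4pm; Sync in 3pm.

3pm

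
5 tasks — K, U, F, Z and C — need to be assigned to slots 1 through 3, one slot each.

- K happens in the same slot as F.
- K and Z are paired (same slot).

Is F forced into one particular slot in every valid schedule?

F can be 1 (e.g. C=1, K=1, Z=1, U=1, F=1) or 2 (e.g. U=1, F=2, Z=2, K=2, C=1).

No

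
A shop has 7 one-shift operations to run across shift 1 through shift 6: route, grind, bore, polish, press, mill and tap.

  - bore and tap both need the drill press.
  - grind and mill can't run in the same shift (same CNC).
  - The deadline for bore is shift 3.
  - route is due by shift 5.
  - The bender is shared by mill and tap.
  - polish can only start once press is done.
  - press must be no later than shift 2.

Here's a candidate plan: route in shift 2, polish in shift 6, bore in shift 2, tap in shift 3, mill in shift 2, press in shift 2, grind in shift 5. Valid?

Valid

The deadline for bore is shift 3 — holds.
route is due by shift 5 — holds.
bore and tap both need the drill press — holds.
polish can only start once press is done — holds.
grind and mill can't run in the same shift (same CNC) — holds.
The bender is shared by mill and tap — holds.
press must be no later than shift 2 — holds.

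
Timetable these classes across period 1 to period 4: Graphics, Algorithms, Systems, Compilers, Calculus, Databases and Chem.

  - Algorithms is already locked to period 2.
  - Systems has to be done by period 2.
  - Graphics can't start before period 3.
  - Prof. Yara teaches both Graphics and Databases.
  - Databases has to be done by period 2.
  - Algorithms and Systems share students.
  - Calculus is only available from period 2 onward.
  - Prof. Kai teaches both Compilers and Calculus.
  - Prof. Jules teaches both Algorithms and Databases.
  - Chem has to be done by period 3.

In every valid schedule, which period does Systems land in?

Systems's window is period 1–period 2.
Algorithms is fixed at period 2, and Systems can't share a period with Algorithms.
So Systems must be period 1.

period 1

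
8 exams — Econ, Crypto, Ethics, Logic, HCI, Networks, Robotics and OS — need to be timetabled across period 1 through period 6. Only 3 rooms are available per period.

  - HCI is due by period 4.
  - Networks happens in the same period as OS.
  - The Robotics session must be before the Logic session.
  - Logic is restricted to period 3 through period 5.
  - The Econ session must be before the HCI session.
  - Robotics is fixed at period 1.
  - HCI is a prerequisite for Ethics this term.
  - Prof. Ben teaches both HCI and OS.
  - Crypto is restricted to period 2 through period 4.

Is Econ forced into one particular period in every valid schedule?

Econ can be period 1 (e.g. HCI=period 2; Econ=period 1; Crypto=period 2; OS=period 4; Networks=period 4; Robotics=period 1; Ethics=period 3; Logic=period 3) or period 2 (e.g. Econ -> period 2; Ethics -> period 4; HCI -> period 3; Crypto -> period 2; Robotics -> period 1; Logic -> period 3; Networks -> period 1; OS -> period 1).

No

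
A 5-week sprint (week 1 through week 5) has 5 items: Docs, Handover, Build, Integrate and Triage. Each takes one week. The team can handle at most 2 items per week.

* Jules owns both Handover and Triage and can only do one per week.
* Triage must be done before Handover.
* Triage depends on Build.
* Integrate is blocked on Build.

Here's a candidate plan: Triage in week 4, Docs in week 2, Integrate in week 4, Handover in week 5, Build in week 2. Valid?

Yes

The team can handle at most 2 items per week — holds.
Jules owns both Handover and Triage and can only do one per week — holds.
Triage depends on Build — holds.
Triage must be done before Handover — holds.
Integrate is blocked on Build — holds.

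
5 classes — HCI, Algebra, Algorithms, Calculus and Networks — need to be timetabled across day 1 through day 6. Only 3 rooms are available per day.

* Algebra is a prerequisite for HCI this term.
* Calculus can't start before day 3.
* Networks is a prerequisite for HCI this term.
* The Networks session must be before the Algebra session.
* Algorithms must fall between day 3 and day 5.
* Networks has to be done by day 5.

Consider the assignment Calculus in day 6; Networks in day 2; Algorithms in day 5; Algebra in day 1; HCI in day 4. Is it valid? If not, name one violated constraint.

Networks is a prerequisite for HCI this term — holds.
Algorithms must fall between day 3 and day 5 — holds.
The Networks session must be before the Algebra session — violated.
Only 3 rooms are available per day — holds.
Networks has to be done by day 5 — holds.
Calculus can't start before day 3 — holds.
Algebra is a prerequisite for HCI this term — holds.

Invalid. The Networks session must be before the Algebra session.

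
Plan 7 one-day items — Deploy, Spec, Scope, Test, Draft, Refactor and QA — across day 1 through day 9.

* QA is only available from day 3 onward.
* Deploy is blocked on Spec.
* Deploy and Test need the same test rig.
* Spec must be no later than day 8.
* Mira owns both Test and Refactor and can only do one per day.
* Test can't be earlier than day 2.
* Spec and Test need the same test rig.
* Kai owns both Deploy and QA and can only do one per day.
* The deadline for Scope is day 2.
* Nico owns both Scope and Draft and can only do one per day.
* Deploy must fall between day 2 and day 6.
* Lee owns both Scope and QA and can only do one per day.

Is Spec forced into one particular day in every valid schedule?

Spec can be day 1 (e.g. Scope -> day 1, QA -> day 3, Deploy -> day 2, Spec -> day 1, Refactor -> day 1, Test -> day 3, Draft -> day 2) or day 2 (e.g. Refactor in day 1, Spec in day 2, Draft in day 2, Deploy in day 3, QA in day 4, Scope in day 1, Test in day 4).

No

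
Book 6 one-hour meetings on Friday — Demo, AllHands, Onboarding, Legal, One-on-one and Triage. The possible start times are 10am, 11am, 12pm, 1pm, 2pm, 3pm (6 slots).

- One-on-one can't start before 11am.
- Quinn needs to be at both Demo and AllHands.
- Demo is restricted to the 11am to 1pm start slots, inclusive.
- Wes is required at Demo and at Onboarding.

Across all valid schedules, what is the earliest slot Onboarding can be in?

10am

Onboarding at 10am is achievable: Demo in 11am; Legal in 10am; AllHands in 10am; Onboarding in 10am; Triage in 10am; One-on-one in 11am.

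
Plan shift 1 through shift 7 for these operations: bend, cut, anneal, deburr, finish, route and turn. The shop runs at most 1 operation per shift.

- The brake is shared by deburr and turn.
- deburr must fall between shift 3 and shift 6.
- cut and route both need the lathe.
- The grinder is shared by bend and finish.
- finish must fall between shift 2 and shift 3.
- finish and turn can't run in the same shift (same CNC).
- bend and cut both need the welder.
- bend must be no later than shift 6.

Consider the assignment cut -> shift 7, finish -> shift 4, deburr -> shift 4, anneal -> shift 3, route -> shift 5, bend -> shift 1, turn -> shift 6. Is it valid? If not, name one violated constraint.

No — it violates: finish must fall between shift 2 and shift 3

deburr must fall between shift 3 and shift 6 — holds.
cut and route both need the lathe — holds.
bend and cut both need the welder — holds.
finish and turn can't run in the same shift (same CNC) — holds.
The grinder is shared by bend and finish — holds.
The brake is shared by deburr and turn — holds.
The shop runs at most 1 operation per shift — violated.
bend must be no later than shift 6 — holds.
finish must fall between shift 2 and shift 3 — violated.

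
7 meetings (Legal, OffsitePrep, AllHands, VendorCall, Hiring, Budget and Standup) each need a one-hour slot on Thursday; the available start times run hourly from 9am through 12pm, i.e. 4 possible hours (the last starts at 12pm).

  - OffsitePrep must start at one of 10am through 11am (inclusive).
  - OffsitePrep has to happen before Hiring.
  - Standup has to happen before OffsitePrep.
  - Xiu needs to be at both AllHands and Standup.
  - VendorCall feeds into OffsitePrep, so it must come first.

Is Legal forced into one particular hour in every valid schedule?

Legal can be 9am (e.g. OffsitePrep -> 10am, Hiring -> 11am, Standup -> 9am, Budget -> 9am, Legal -> 9am, AllHands -> 10am, VendorCall -> 9am) or 10am (e.g. VendorCall in 9am; AllHands in 10am; Legal in 10am; OffsitePrep in 10am; Standup in 9am; Budget in 9am; Hiring in 11am).

No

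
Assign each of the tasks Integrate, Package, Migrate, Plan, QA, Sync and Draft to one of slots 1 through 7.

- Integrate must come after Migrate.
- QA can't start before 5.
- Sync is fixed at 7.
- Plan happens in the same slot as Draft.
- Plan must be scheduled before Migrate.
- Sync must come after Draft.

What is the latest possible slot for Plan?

5

Downstream work caps Plan at 5.
Plan at 5 is achievable: Sync=7; Integrate=7; Migrate=6; Draft=5; Package=1; QA=5; Plan=5.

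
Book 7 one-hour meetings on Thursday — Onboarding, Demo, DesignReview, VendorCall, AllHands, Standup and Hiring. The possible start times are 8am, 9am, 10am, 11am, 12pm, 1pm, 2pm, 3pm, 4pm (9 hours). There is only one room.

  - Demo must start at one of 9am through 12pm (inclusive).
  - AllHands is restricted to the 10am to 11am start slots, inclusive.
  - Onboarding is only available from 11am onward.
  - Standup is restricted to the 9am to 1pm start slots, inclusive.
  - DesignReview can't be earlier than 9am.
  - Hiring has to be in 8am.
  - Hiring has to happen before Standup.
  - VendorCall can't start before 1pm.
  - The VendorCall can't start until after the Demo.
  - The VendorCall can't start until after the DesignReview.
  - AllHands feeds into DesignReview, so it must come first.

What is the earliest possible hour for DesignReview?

11am

DesignReview is available from 9am; precedence pushes DesignReview to at least 11am; downstream work caps DesignReview at 3pm.
DesignReview at 11am is achievable: Standup in 12pm, DesignReview in 11am, Demo in 9am, Onboarding in 2pm, AllHands in 10am, VendorCall in 1pm, Hiring in 8am.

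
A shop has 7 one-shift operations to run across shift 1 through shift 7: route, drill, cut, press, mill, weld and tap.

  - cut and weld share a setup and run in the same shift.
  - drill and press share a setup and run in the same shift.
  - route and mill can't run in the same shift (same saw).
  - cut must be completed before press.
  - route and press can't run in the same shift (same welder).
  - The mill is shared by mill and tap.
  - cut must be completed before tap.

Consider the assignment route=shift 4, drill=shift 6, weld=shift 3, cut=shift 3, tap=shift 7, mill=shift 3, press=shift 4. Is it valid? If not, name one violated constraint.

Invalid. route and press can't run in the same shift (same welder).

route and press can't run in the same shift (same welder) — violated.
drill and press share a setup and run in the same shift — violated.
cut must be completed before press — holds.
cut and weld share a setup and run in the same shift — holds.
route and mill can't run in the same shift (same saw) — holds.
cut must be completed before tap — holds.
The mill is shared by mill and tap — holds.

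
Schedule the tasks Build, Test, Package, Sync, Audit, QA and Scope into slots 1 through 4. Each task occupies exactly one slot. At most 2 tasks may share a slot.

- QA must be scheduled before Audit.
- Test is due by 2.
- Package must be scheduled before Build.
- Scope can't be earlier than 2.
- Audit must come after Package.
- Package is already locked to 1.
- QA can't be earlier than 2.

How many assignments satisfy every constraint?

Splitting on Build: it can be 2 (16), 3 (22), 4 (22). Listing each branch's schedules as (Test, Package, Sync, Audit, QA, Scope):
Build=2: (1,1,2,4,3,3) (1,1,2,4,3,4) (1,1,3,3,2,4) (1,1,3,4,2,3) (1,1,3,4,2,4) (1,1,3,4,3,2) (1,1,3,4,3,4) (1,1,4,3,2,3) (1,1,4,3,2,4) (1,1,4,4,2,3) (1,1,4,4,3,2) (1,1,4,4,3,3) (2,1,1,4,3,3) (2,1,1,4,3,4) (2,1,3,4,3,4) (2,1,4,4,3,3) — 16.
Build=3: (1,1,2,3,2,4) (1,1,2,4,2,3) (1,1,2,4,2,4) (1,1,2,4,3,2) (1,1,2,4,3,4) (1,1,3,4,2,2) (1,1,3,4,2,4) (1,1,4,3,2,2) (1,1,4,3,2,4) (1,1,4,4,2,2) (1,1,4,4,2,3) (1,1,4,4,3,2) (2,1,1,3,2,4) (2,1,1,4,2,3) (2,1,1,4,2,4) (2,1,1,4,3,2) (2,1,1,4,3,4) (2,1,2,4,3,4) (2,1,3,4,2,4) (2,1,4,3,2,4) (2,1,4,4,2,3) (2,1,4,4,3,2) — 22.
Build=4: (1,1,2,3,2,3) (1,1,2,3,2,4) (1,1,2,4,2,3) (1,1,2,4,3,2) (1,1,2,4,3,3) (1,1,3,3,2,2) (1,1,3,3,2,4) (1,1,3,4,2,2) (1,1,3,4,2,3) (1,1,3,4,3,2) (1,1,4,3,2,2) (1,1,4,3,2,3) (2,1,1,3,2,3) (2,1,1,3,2,4) (2,1,1,4,2,3) (2,1,1,4,3,2) (2,1,1,4,3,3) (2,1,2,4,3,3) (2,1,3,3,2,4) (2,1,3,4,2,3) (2,1,3,4,3,2) (2,1,4,3,2,3) — 22.
Summing: 16 + 22 + 22 = 60.

60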